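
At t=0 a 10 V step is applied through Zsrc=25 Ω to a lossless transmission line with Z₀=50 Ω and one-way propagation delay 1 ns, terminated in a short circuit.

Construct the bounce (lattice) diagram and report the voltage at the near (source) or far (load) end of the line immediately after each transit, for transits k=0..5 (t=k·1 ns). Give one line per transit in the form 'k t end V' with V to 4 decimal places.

0 0 source 6.6667
1 1 load 0.0000
2 2 source 2.2222
3 3 load 0.0000
4 4 source 0.7407
5 5 load 0.0000

Γ_L=-1.000000, Γ_S=-0.333333; launch V₁=10·50/75=6.666667
k=0 src: V=6.6667
k=1 load: inc=6.666667, refl=6.666667·-1.000000=-6.6667; V=0.000000+6.666667+-6.666667=0.0000
k=2 src: inc=-6.666667, refl=-6.666667·-0.333333=2.2222; V=6.666667+-6.666667+2.222222=2.2222
k=3 load: inc=2.222222, refl=2.222222·-1.000000=-2.2222; V=0.000000+2.222222+-2.222222=0.0000
k=4 src: inc=-2.222222, refl=-2.222222·-0.333333=0.7407; V=2.222222+-2.222222+0.740741=0.7407
k=5 load: inc=0.740741, refl=0.740741·-1.000000=-0.7407; V=0.000000+0.740741+-0.740741=0.0000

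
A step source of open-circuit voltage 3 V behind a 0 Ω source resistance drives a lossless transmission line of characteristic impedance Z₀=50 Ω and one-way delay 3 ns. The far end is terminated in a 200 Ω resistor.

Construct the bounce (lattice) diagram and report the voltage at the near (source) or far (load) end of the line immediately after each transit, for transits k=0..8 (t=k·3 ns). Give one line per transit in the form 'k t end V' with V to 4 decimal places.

0 0 source 3.0000
1 3 load 4.8000
2 6 source 3.0000
3 9 load 1.9200
4 12 source 3.0000
5 15 load 3.6480
6 18 source 3.0000
7 21 load 2.6112
8 24 source 3.0000

Γ_L=0.600000, Γ_S=-1.000000; launch V₁=3·50/50=3.000000
k=0 src: V=3.0000
k=1 load: inc=3.000000, refl=3.000000·0.600000=1.8000; V=0.000000+3.000000+1.800000=4.8000
k=2 src: inc=1.800000, refl=1.800000·-1.000000=-1.8000; V=3.000000+1.800000+-1.800000=3.0000
k=3 load: inc=-1.800000, refl=-1.800000·0.600000=-1.0800; V=4.800000+-1.800000+-1.080000=1.9200
k=4 src: inc=-1.080000, refl=-1.080000·-1.000000=1.0800; V=3.000000+-1.080000+1.080000=3.0000
k=5 load: inc=1.080000, refl=1.080000·0.600000=0.6480; V=1.920000+1.080000+0.648000=3.6480
k=6 src: inc=0.648000, refl=0.648000·-1.000000=-0.6480; V=3.000000+0.648000+-0.648000=3.0000
k=7 load: inc=-0.648000, refl=-0.648000·0.600000=-0.3888; V=3.648000+-0.648000+-0.388800=2.6112
k=8 src: inc=-0.388800, refl=-0.388800·-1.000000=0.3888; V=3.000000+-0.388800+0.388800=3.0000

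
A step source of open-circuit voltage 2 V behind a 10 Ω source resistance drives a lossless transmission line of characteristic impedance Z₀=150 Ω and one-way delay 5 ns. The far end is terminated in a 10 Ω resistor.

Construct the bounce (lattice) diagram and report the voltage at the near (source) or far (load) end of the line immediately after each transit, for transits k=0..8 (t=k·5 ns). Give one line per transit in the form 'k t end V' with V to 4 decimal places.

0 0 source 1.8750
1 5 load 0.2344
2 10 source 1.6699
3 15 load 0.4138
4 20 source 1.5129
5 25 load 0.5512
6 30 source 1.3927
7 35 load 0.6564
8 40 source 1.3007

Γ_L=-0.875000, Γ_S=-0.875000; launch V₁=2·150/160=1.875000
k=0 src: V=1.8750
k=1 load: inc=1.875000, refl=1.875000·-0.875000=-1.6406; V=0.000000+1.875000+-1.640625=0.2344
k=2 src: inc=-1.640625, refl=-1.640625·-0.875000=1.4355; V=1.875000+-1.640625+1.435547=1.6699
k=3 load: inc=1.435547, refl=1.435547·-0.875000=-1.2561; V=0.234375+1.435547+-1.256104=0.4138
k=4 src: inc=-1.256104, refl=-1.256104·-0.875000=1.0991; V=1.669922+-1.256104+1.099091=1.5129
k=5 load: inc=1.099091, refl=1.099091·-0.875000=-0.9617; V=0.413818+1.099091+-0.961704=0.5512
k=6 src: inc=-0.961704, refl=-0.961704·-0.875000=0.8415; V=1.512909+-0.961704+0.841491=1.3927
k=7 load: inc=0.841491, refl=0.841491·-0.875000=-0.7363; V=0.551205+0.841491+-0.736305=0.6564
k=8 src: inc=-0.736305, refl=-0.736305·-0.875000=0.6443; V=1.392696+-0.736305+0.644267=1.3007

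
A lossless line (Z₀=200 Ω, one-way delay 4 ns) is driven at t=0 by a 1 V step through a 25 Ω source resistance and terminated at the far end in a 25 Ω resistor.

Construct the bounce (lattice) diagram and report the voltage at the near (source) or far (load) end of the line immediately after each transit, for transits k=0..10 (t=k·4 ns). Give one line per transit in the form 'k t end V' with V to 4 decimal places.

Γ_L=-0.777778, Γ_S=-0.777778; launch V₁=1·200/225=0.888889
k=0 src: V=0.8889
k=1 load: inc=0.888889, refl=0.888889·-0.777778=-0.6914; V=0.000000+0.888889+-0.691358=0.1975
k=2 src: inc=-0.691358, refl=-0.691358·-0.777778=0.5377; V=0.888889+-0.691358+0.537723=0.7353
k=3 load: inc=0.537723, refl=0.537723·-0.777778=-0.4182; V=0.197531+0.537723+-0.418229=0.3170
k=4 src: inc=-0.418229, refl=-0.418229·-0.777778=0.3253; V=0.735254+-0.418229+0.325289=0.6423
k=5 load: inc=0.325289, refl=0.325289·-0.777778=-0.2530; V=0.317025+0.325289+-0.253003=0.3893
k=6 src: inc=-0.253003, refl=-0.253003·-0.777778=0.1968; V=0.642314+-0.253003+0.196780=0.5861
k=7 load: inc=0.196780, refl=0.196780·-0.777778=-0.1531; V=0.389311+0.196780+-0.153051=0.4330
k=8 src: inc=-0.153051, refl=-0.153051·-0.777778=0.1190; V=0.586091+-0.153051+0.119040=0.5521
k=9 load: inc=0.119040, refl=0.119040·-0.777778=-0.0926; V=0.433040+0.119040+-0.092586=0.4595
k=10 src: inc=-0.092586, refl=-0.092586·-0.777778=0.0720; V=0.552080+-0.092586+0.072012=0.5315

0 0 source 0.8889
1 4 load 0.1975
2 8 source 0.7353
3 12 load 0.3170
4 16 source 0.6423
5 20 load 0.3893
6 24 source 0.5861
7 28 load 0.4330
8 32 source 0.5521
9 36 load 0.4595
10 40 source 0.5315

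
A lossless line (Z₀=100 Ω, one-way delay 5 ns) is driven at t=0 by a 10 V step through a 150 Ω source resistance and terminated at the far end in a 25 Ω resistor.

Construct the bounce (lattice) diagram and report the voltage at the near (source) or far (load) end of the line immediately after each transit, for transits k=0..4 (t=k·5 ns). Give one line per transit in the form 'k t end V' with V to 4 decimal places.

0 0 source 4.0000
1 5 load 1.6000
2 10 source 1.1200
3 15 load 1.4080
4 20 source 1.4656

Γ_L=-0.600000, Γ_S=0.200000; launch V₁=10·100/250=4.000000
k=0 src: V=4.0000
k=1 load: inc=4.000000, refl=4.000000·-0.600000=-2.4000; V=0.000000+4.000000+-2.400000=1.6000
k=2 src: inc=-2.400000, refl=-2.400000·0.200000=-0.4800; V=4.000000+-2.400000+-0.480000=1.1200
k=3 load: inc=-0.480000, refl=-0.480000·-0.600000=0.2880; V=1.600000+-0.480000+0.288000=1.4080
k=4 src: inc=0.288000, refl=0.288000·0.200000=0.0576; V=1.120000+0.288000+0.057600=1.4656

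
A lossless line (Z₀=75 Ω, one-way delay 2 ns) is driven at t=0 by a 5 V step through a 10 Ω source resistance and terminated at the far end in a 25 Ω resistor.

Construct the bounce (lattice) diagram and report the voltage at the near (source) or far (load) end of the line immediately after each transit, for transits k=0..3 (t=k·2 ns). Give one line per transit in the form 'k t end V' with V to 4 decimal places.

0 0 source 4.4118
1 2 load 2.2059
2 4 source 3.8927
3 6 load 3.0493

Γ_L=-0.500000, Γ_S=-0.764706; launch V₁=5·75/85=4.411765
k=0 src: V=4.4118
k=1 load: inc=4.411765, refl=4.411765·-0.500000=-2.2059; V=0.000000+4.411765+-2.205882=2.2059
k=2 src: inc=-2.205882, refl=-2.205882·-0.764706=1.6869; V=4.411765+-2.205882+1.686851=3.8927
k=3 load: inc=1.686851, refl=1.686851·-0.500000=-0.8434; V=2.205882+1.686851+-0.843426=3.0493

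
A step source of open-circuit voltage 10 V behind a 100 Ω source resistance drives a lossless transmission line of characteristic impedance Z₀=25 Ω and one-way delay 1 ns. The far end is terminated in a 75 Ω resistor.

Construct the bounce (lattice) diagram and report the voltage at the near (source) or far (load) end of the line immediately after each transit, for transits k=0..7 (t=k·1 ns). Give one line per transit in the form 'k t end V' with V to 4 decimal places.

Γ_L=0.500000, Γ_S=0.600000; launch V₁=10·25/125=2.000000
k=0 src: V=2.0000
k=1 load: inc=2.000000, refl=2.000000·0.500000=1.0000; V=0.000000+2.000000+1.000000=3.0000
k=2 src: inc=1.000000, refl=1.000000·0.600000=0.6000; V=2.000000+1.000000+0.600000=3.6000
k=3 load: inc=0.600000, refl=0.600000·0.500000=0.3000; V=3.000000+0.600000+0.300000=3.9000
k=4 src: inc=0.300000, refl=0.300000·0.600000=0.1800; V=3.600000+0.300000+0.180000=4.0800
k=5 load: inc=0.180000, refl=0.180000·0.500000=0.0900; V=3.900000+0.180000+0.090000=4.1700
k=6 src: inc=0.090000, refl=0.090000·0.600000=0.0540; V=4.080000+0.090000+0.054000=4.2240
k=7 load: inc=0.054000, refl=0.054000·0.500000=0.0270; V=4.170000+0.054000+0.027000=4.2510

0 0 source 2.0000
1 1 load 3.0000
2 2 source 3.6000
3 3 load 3.9000
4 4 source 4.0800
5 5 load 4.1700
6 6 source 4.2240
7 7 load 4.2510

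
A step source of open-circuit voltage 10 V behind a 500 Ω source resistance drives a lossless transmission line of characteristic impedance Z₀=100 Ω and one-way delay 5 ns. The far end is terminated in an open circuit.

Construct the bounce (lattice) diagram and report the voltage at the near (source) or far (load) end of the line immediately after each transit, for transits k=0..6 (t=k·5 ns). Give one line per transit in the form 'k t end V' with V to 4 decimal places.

0 0 source 1.6667
1 5 load 3.3333
2 10 source 4.4444
3 15 load 5.5556
4 20 source 6.2963
5 25 load 7.0370
6 30 source 7.5309

Γ_L=1.000000, Γ_S=0.666667; launch V₁=10·100/600=1.666667
k=0 src: V=1.6667
k=1 load: inc=1.666667, refl=1.666667·1.000000=1.6667; V=0.000000+1.666667+1.666667=3.3333
k=2 src: inc=1.666667, refl=1.666667·0.666667=1.1111; V=1.666667+1.666667+1.111111=4.4444
k=3 load: inc=1.111111, refl=1.111111·1.000000=1.1111; V=3.333333+1.111111+1.111111=5.5556
k=4 src: inc=1.111111, refl=1.111111·0.666667=0.7407; V=4.444444+1.111111+0.740741=6.2963
k=5 load: inc=0.740741, refl=0.740741·1.000000=0.7407; V=5.555556+0.740741+0.740741=7.0370
k=6 src: inc=0.740741, refl=0.740741·0.666667=0.4938; V=6.296296+0.740741+0.493827=7.5309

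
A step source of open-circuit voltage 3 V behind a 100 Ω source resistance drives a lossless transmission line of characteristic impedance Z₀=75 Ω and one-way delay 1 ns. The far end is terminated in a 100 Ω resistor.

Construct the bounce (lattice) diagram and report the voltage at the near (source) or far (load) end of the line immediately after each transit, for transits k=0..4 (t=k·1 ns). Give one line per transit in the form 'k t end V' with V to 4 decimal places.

Γ_L=0.142857, Γ_S=0.142857; launch V₁=3·75/175=1.285714
k=0 src: V=1.2857
k=1 load: inc=1.285714, refl=1.285714·0.142857=0.1837; V=0.000000+1.285714+0.183673=1.4694
k=2 src: inc=0.183673, refl=0.183673·0.142857=0.0262; V=1.285714+0.183673+0.026239=1.4956
k=3 load: inc=0.026239, refl=0.026239·0.142857=0.0037; V=1.469388+0.026239+0.003748=1.4994
k=4 src: inc=0.003748, refl=0.003748·0.142857=0.0005; V=1.495627+0.003748+0.000535=1.4999

0 0 source 1.2857
1 1 load 1.4694
2 2 source 1.4956
3 3 load 1.4994
4 4 source 1.4999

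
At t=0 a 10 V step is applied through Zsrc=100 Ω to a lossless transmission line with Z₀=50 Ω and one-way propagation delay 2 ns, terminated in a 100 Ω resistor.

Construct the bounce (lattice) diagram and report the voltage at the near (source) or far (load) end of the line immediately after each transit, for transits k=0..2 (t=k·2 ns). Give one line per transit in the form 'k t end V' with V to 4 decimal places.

0 0 source 3.3333
1 2 load 4.4444
2 4 source 4.8148

Γ_L=0.333333, Γ_S=0.333333; launch V₁=10·50/150=3.333333
k=0 src: V=3.3333
k=1 load: inc=3.333333, refl=3.333333·0.333333=1.1111; V=0.000000+3.333333+1.111111=4.4444
k=2 src: inc=1.111111, refl=1.111111·0.333333=0.3704; V=3.333333+1.111111+0.370370=4.8148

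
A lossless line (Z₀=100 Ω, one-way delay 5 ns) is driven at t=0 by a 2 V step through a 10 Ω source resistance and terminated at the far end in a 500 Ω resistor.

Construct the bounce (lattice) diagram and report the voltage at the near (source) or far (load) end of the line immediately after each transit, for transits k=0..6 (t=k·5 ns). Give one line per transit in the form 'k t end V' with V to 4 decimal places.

Γ_L=0.666667, Γ_S=-0.818182; launch V₁=2·100/110=1.818182
k=0 src: V=1.8182
k=1 load: inc=1.818182, refl=1.818182·0.666667=1.2121; V=0.000000+1.818182+1.212121=3.0303
k=2 src: inc=1.212121, refl=1.212121·-0.818182=-0.9917; V=1.818182+1.212121+-0.991736=2.0386
k=3 load: inc=-0.991736, refl=-0.991736·0.666667=-0.6612; V=3.030303+-0.991736+-0.661157=1.3774
k=4 src: inc=-0.661157, refl=-0.661157·-0.818182=0.5409; V=2.038567+-0.661157+0.540947=1.9184
k=5 load: inc=0.540947, refl=0.540947·0.666667=0.3606; V=1.377410+0.540947+0.360631=2.2790
k=6 src: inc=0.360631, refl=0.360631·-0.818182=-0.2951; V=1.918357+0.360631+-0.295062=1.9839

0 0 source 1.8182
1 5 load 3.0303
2 10 source 2.0386
3 15 load 1.3774
4 20 source 1.9184
5 25 load 2.2790
6 30 source 1.9839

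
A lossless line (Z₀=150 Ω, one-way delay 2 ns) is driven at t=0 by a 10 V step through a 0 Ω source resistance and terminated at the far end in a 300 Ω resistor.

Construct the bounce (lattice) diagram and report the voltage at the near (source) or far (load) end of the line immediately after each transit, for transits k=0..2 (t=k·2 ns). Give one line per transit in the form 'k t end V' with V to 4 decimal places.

Γ_L=0.333333, Γ_S=-1.000000; launch V₁=10·150/150=10.000000
k=0 src: V=10.0000
k=1 load: inc=10.000000, refl=10.000000·0.333333=3.3333; V=0.000000+10.000000+3.333333=13.3333
k=2 src: inc=3.333333, refl=3.333333·-1.000000=-3.3333; V=10.000000+3.333333+-3.333333=10.0000

0 0 source 10.0000
1 2 load 13.3333
2 4 source 10.0000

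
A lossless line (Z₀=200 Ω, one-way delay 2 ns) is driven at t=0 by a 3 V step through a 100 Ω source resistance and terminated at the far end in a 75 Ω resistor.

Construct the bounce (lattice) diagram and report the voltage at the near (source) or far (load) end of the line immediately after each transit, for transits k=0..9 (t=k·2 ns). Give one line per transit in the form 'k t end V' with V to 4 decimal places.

Γ_L=-0.454545, Γ_S=-0.333333; launch V₁=3·200/300=2.000000
k=0 src: V=2.0000
k=1 load: inc=2.000000, refl=2.000000·-0.454545=-0.9091; V=0.000000+2.000000+-0.909091=1.0909
k=2 src: inc=-0.909091, refl=-0.909091·-0.333333=0.3030; V=2.000000+-0.909091+0.303030=1.3939
k=3 load: inc=0.303030, refl=0.303030·-0.454545=-0.1377; V=1.090909+0.303030+-0.137741=1.2562
k=4 src: inc=-0.137741, refl=-0.137741·-0.333333=0.0459; V=1.393939+-0.137741+0.045914=1.3021
k=5 load: inc=0.045914, refl=0.045914·-0.454545=-0.0209; V=1.256198+0.045914+-0.020870=1.2812
k=6 src: inc=-0.020870, refl=-0.020870·-0.333333=0.0070; V=1.302112+-0.020870+0.006957=1.2882
k=7 load: inc=0.006957, refl=0.006957·-0.454545=-0.0032; V=1.281242+0.006957+-0.003162=1.2850
k=8 src: inc=-0.003162, refl=-0.003162·-0.333333=0.0011; V=1.288199+-0.003162+0.001054=1.2861
k=9 load: inc=0.001054, refl=0.001054·-0.454545=-0.0005; V=1.285037+0.001054+-0.000479=1.2856

0 0 source 2.0000
1 2 load 1.0909
2 4 source 1.3939
3 6 load 1.2562
4 8 source 1.3021
5 10 load 1.2812
6 12 source 1.2882
7 14 load 1.2850
8 16 source 1.2861
9 18 load 1.2856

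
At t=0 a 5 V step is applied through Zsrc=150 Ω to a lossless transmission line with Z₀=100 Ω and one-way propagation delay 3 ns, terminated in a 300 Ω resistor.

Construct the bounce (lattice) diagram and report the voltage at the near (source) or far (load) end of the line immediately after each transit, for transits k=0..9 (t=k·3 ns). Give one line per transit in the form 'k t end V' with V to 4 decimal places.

0 0 source 2.0000
1 3 load 3.0000
2 6 source 3.2000
3 9 load 3.3000
4 12 source 3.3200
5 15 load 3.3300
6 18 source 3.3320
7 21 load 3.3330
8 24 source 3.3332
9 27 load 3.3333

Γ_L=0.500000, Γ_S=0.200000; launch V₁=5·100/250=2.000000
k=0 src: V=2.0000
k=1 load: inc=2.000000, refl=2.000000·0.500000=1.0000; V=0.000000+2.000000+1.000000=3.0000
k=2 src: inc=1.000000, refl=1.000000·0.200000=0.2000; V=2.000000+1.000000+0.200000=3.2000
k=3 load: inc=0.200000, refl=0.200000·0.500000=0.1000; V=3.000000+0.200000+0.100000=3.3000
k=4 src: inc=0.100000, refl=0.100000·0.200000=0.0200; V=3.200000+0.100000+0.020000=3.3200
k=5 load: inc=0.020000, refl=0.020000·0.500000=0.0100; V=3.300000+0.020000+0.010000=3.3300
k=6 src: inc=0.010000, refl=0.010000·0.200000=0.0020; V=3.320000+0.010000+0.002000=3.3320
k=7 load: inc=0.002000, refl=0.002000·0.500000=0.0010; V=3.330000+0.002000+0.001000=3.3330
k=8 src: inc=0.001000, refl=0.001000·0.200000=0.0002; V=3.332000+0.001000+0.000200=3.3332
k=9 load: inc=0.000200, refl=0.000200·0.500000=0.0001; V=3.333000+0.000200+0.000100=3.3333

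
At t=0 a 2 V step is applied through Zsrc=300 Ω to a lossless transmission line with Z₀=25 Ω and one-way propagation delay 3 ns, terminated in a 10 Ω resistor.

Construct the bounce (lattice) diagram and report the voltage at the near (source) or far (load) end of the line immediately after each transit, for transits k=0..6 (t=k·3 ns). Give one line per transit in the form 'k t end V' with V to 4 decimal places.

0 0 source 0.1538
1 3 load 0.0879
2 6 source 0.0321
3 9 load 0.0560
4 12 source 0.0763
5 15 load 0.0676
6 18 source 0.0603

Γ_L=-0.428571, Γ_S=0.846154; launch V₁=2·25/325=0.153846
k=0 src: V=0.1538
k=1 load: inc=0.153846, refl=0.153846·-0.428571=-0.0659; V=0.000000+0.153846+-0.065934=0.0879
k=2 src: inc=-0.065934, refl=-0.065934·0.846154=-0.0558; V=0.153846+-0.065934+-0.055790=0.0321
k=3 load: inc=-0.055790, refl=-0.055790·-0.428571=0.0239; V=0.087912+-0.055790+0.023910=0.0560
k=4 src: inc=0.023910, refl=0.023910·0.846154=0.0202; V=0.032122+0.023910+0.020232=0.0763
k=5 load: inc=0.020232, refl=0.020232·-0.428571=-0.0087; V=0.056032+0.020232+-0.008671=0.0676
k=6 src: inc=-0.008671, refl=-0.008671·0.846154=-0.0073; V=0.076264+-0.008671+-0.007337=0.0603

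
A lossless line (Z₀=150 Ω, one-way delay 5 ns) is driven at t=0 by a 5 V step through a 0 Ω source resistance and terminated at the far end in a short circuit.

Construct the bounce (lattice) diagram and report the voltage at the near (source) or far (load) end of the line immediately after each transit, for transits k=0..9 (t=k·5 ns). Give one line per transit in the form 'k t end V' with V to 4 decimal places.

Γ_L=-1.000000, Γ_S=-1.000000; launch V₁=5·150/150=5.000000
k=0 src: V=5.0000
k=1 load: inc=5.000000, refl=5.000000·-1.000000=-5.0000; V=0.000000+5.000000+-5.000000=0.0000
k=2 src: inc=-5.000000, refl=-5.000000·-1.000000=5.0000; V=5.000000+-5.000000+5.000000=5.0000
k=3 load: inc=5.000000, refl=5.000000·-1.000000=-5.0000; V=0.000000+5.000000+-5.000000=0.0000
k=4 src: inc=-5.000000, refl=-5.000000·-1.000000=5.0000; V=5.000000+-5.000000+5.000000=5.0000
k=5 load: inc=5.000000, refl=5.000000·-1.000000=-5.0000; V=0.000000+5.000000+-5.000000=0.0000
k=6 src: inc=-5.000000, refl=-5.000000·-1.000000=5.0000; V=5.000000+-5.000000+5.000000=5.0000
k=7 load: inc=5.000000, refl=5.000000·-1.000000=-5.0000; V=0.000000+5.000000+-5.000000=0.0000
k=8 src: inc=-5.000000, refl=-5.000000·-1.000000=5.0000; V=5.000000+-5.000000+5.000000=5.0000
k=9 load: inc=5.000000, refl=5.000000·-1.000000=-5.0000; V=0.000000+5.000000+-5.000000=0.0000

0 0 source 5.0000
1 5 load 0.0000
2 10 source 5.0000
3 15 load 0.0000
4 20 source 5.0000
5 25 load 0.0000
6 30 source 5.0000
7 35 load 0.0000
8 40 source 5.0000
9 45 load 0.0000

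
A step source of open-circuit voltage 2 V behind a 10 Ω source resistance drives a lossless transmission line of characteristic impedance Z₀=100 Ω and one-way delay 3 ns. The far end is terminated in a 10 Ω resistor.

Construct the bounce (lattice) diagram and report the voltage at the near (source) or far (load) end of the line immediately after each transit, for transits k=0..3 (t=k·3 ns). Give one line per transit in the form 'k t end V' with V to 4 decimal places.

Γ_L=-0.818182, Γ_S=-0.818182; launch V₁=2·100/110=1.818182
k=0 src: V=1.8182
k=1 load: inc=1.818182, refl=1.818182·-0.818182=-1.4876; V=0.000000+1.818182+-1.487603=0.3306
k=2 src: inc=-1.487603, refl=-1.487603·-0.818182=1.2171; V=1.818182+-1.487603+1.217130=1.5477
k=3 load: inc=1.217130, refl=1.217130·-0.818182=-0.9958; V=0.330579+1.217130+-0.995834=0.5519

0 0 source 1.8182
1 3 load 0.3306
2 6 source 1.5477
3 9 load 0.5519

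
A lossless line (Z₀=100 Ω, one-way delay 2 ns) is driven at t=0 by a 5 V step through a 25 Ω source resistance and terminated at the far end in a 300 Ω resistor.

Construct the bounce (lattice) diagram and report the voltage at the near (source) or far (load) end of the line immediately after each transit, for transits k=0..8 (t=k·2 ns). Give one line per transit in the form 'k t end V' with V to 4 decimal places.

0 0 source 4.0000
1 2 load 6.0000
2 4 source 4.8000
3 6 load 4.2000
4 8 source 4.5600
5 10 load 4.7400
6 12 source 4.6320
7 14 load 4.5780
8 16 source 4.6104

Γ_L=0.500000, Γ_S=-0.600000; launch V₁=5·100/125=4.000000
k=0 src: V=4.0000
k=1 load: inc=4.000000, refl=4.000000·0.500000=2.0000; V=0.000000+4.000000+2.000000=6.0000
k=2 src: inc=2.000000, refl=2.000000·-0.600000=-1.2000; V=4.000000+2.000000+-1.200000=4.8000
k=3 load: inc=-1.200000, refl=-1.200000·0.500000=-0.6000; V=6.000000+-1.200000+-0.600000=4.2000
k=4 src: inc=-0.600000, refl=-0.600000·-0.600000=0.3600; V=4.800000+-0.600000+0.360000=4.5600
k=5 load: inc=0.360000, refl=0.360000·0.500000=0.1800; V=4.200000+0.360000+0.180000=4.7400
k=6 src: inc=0.180000, refl=0.180000·-0.600000=-0.1080; V=4.560000+0.180000+-0.108000=4.6320
k=7 load: inc=-0.108000, refl=-0.108000·0.500000=-0.0540; V=4.740000+-0.108000+-0.054000=4.5780
k=8 src: inc=-0.054000, refl=-0.054000·-0.600000=0.0324; V=4.632000+-0.054000+0.032400=4.6104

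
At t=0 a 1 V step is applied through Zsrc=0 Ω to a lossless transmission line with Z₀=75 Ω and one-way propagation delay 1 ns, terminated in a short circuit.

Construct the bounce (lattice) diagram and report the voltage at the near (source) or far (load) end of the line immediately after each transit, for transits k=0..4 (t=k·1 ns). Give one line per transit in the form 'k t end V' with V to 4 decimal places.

0 0 source 1.0000
1 1 load 0.0000
2 2 source 1.0000
3 3 load 0.0000
4 4 source 1.0000

Γ_L=-1.000000, Γ_S=-1.000000; launch V₁=1·75/75=1.000000
k=0 src: V=1.0000
k=1 load: inc=1.000000, refl=1.000000·-1.000000=-1.0000; V=0.000000+1.000000+-1.000000=0.0000
k=2 src: inc=-1.000000, refl=-1.000000·-1.000000=1.0000; V=1.000000+-1.000000+1.000000=1.0000
k=3 load: inc=1.000000, refl=1.000000·-1.000000=-1.0000; V=0.000000+1.000000+-1.000000=0.0000
k=4 src: inc=-1.000000, refl=-1.000000·-1.000000=1.0000; V=1.000000+-1.000000+1.000000=1.0000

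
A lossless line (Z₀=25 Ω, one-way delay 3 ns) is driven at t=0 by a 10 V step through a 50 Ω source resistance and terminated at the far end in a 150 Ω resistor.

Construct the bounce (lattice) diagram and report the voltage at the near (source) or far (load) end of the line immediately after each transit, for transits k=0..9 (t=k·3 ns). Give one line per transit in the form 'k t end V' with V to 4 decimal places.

Γ_L=0.714286, Γ_S=0.333333; launch V₁=10·25/75=3.333333
k=0 src: V=3.3333
k=1 load: inc=3.333333, refl=3.333333·0.714286=2.3810; V=0.000000+3.333333+2.380952=5.7143
k=2 src: inc=2.380952, refl=2.380952·0.333333=0.7937; V=3.333333+2.380952+0.793651=6.5079
k=3 load: inc=0.793651, refl=0.793651·0.714286=0.5669; V=5.714286+0.793651+0.566893=7.0748
k=4 src: inc=0.566893, refl=0.566893·0.333333=0.1890; V=6.507937+0.566893+0.188964=7.2638
k=5 load: inc=0.188964, refl=0.188964·0.714286=0.1350; V=7.074830+0.188964+0.134975=7.3988
k=6 src: inc=0.134975, refl=0.134975·0.333333=0.0450; V=7.263794+0.134975+0.044992=7.4438
k=7 load: inc=0.044992, refl=0.044992·0.714286=0.0321; V=7.398769+0.044992+0.032137=7.4759
k=8 src: inc=0.032137, refl=0.032137·0.333333=0.0107; V=7.443761+0.032137+0.010712=7.4866
k=9 load: inc=0.010712, refl=0.010712·0.714286=0.0077; V=7.475897+0.010712+0.007652=7.4943

0 0 source 3.3333
1 3 load 5.7143
2 6 source 6.5079
3 9 load 7.0748
4 12 source 7.2638
5 15 load 7.3988
6 18 source 7.4438
7 21 load 7.4759
8 24 source 7.4866
9 27 load 7.4943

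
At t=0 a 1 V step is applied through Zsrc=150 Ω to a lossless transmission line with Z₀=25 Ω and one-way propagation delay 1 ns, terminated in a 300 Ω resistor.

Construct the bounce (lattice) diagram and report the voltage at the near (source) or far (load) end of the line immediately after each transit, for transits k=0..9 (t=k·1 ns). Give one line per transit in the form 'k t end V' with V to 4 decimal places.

0 0 source 0.1429
1 1 load 0.2637
2 2 source 0.3501
3 3 load 0.4231
4 4 source 0.4753
5 5 load 0.5195
6 6 source 0.5510
7 7 load 0.5777
8 8 source 0.5968
9 9 load 0.6129

Γ_L=0.846154, Γ_S=0.714286; launch V₁=1·25/175=0.142857
k=0 src: V=0.1429
k=1 load: inc=0.142857, refl=0.142857·0.846154=0.1209; V=0.000000+0.142857+0.120879=0.2637
k=2 src: inc=0.120879, refl=0.120879·0.714286=0.0863; V=0.142857+0.120879+0.086342=0.3501
k=3 load: inc=0.086342, refl=0.086342·0.846154=0.0731; V=0.263736+0.086342+0.073059=0.4231
k=4 src: inc=0.073059, refl=0.073059·0.714286=0.0522; V=0.350078+0.073059+0.052185=0.4753
k=5 load: inc=0.052185, refl=0.052185·0.846154=0.0442; V=0.423137+0.052185+0.044156=0.5195
k=6 src: inc=0.044156, refl=0.044156·0.714286=0.0315; V=0.475322+0.044156+0.031540=0.5510
k=7 load: inc=0.031540, refl=0.031540·0.846154=0.0267; V=0.519479+0.031540+0.026688=0.5777
k=8 src: inc=0.026688, refl=0.026688·0.714286=0.0191; V=0.551019+0.026688+0.019063=0.5968
k=9 load: inc=0.019063, refl=0.019063·0.846154=0.0161; V=0.577707+0.019063+0.016130=0.6129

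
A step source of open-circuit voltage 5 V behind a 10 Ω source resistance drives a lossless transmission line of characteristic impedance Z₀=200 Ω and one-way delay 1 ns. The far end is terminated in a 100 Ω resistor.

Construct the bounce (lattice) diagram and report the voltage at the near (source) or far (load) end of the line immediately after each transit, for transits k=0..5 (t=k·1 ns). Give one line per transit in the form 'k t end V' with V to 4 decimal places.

Γ_L=-0.333333, Γ_S=-0.904762; launch V₁=5·200/210=4.761905
k=0 src: V=4.7619
k=1 load: inc=4.761905, refl=4.761905·-0.333333=-1.5873; V=0.000000+4.761905+-1.587302=3.1746
k=2 src: inc=-1.587302, refl=-1.587302·-0.904762=1.4361; V=4.761905+-1.587302+1.436130=4.6107
k=3 load: inc=1.436130, refl=1.436130·-0.333333=-0.4787; V=3.174603+1.436130+-0.478710=4.1320
k=4 src: inc=-0.478710, refl=-0.478710·-0.904762=0.4331; V=4.610733+-0.478710+0.433119=4.5651
k=5 load: inc=0.433119, refl=0.433119·-0.333333=-0.1444; V=4.132023+0.433119+-0.144373=4.4208

0 0 source 4.7619
1 1 load 3.1746
2 2 source 4.6107
3 3 load 4.1320
4 4 source 4.5651
5 5 load 4.4208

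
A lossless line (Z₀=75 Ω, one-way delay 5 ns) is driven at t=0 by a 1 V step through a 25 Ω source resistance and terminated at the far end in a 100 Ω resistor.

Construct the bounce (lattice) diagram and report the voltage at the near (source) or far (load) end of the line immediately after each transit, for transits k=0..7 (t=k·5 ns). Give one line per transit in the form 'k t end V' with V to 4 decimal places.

Γ_L=0.142857, Γ_S=-0.500000; launch V₁=1·75/100=0.750000
k=0 src: V=0.7500
k=1 load: inc=0.750000, refl=0.750000·0.142857=0.1071; V=0.000000+0.750000+0.107143=0.8571
k=2 src: inc=0.107143, refl=0.107143·-0.500000=-0.0536; V=0.750000+0.107143+-0.053571=0.8036
k=3 load: inc=-0.053571, refl=-0.053571·0.142857=-0.0077; V=0.857143+-0.053571+-0.007653=0.7959
k=4 src: inc=-0.007653, refl=-0.007653·-0.500000=0.0038; V=0.803571+-0.007653+0.003827=0.7997
k=5 load: inc=0.003827, refl=0.003827·0.142857=0.0005; V=0.795918+0.003827+0.000547=0.8003
k=6 src: inc=0.000547, refl=0.000547·-0.500000=-0.0003; V=0.799745+0.000547+-0.000273=0.8000
k=7 load: inc=-0.000273, refl=-0.000273·0.142857=-0.0000; V=0.800292+-0.000273+-0.000039=0.8000

0 0 source 0.7500
1 5 load 0.8571
2 10 source 0.8036
3 15 load 0.7959
4 20 source 0.7997
5 25 load 0.8003
6 30 source 0.8000
7 35 load 0.8000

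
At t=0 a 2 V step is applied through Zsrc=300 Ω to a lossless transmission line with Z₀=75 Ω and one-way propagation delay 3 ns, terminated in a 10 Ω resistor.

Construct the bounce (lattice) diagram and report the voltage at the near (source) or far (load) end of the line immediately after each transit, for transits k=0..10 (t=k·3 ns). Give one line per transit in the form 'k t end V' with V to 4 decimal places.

Γ_L=-0.764706, Γ_S=0.600000; launch V₁=2·75/375=0.400000
k=0 src: V=0.4000
k=1 load: inc=0.400000, refl=0.400000·-0.764706=-0.3059; V=0.000000+0.400000+-0.305882=0.0941
k=2 src: inc=-0.305882, refl=-0.305882·0.600000=-0.1835; V=0.400000+-0.305882+-0.183529=-0.0894
k=3 load: inc=-0.183529, refl=-0.183529·-0.764706=0.1403; V=0.094118+-0.183529+0.140346=0.0509
k=4 src: inc=0.140346, refl=0.140346·0.600000=0.0842; V=-0.089412+0.140346+0.084208=0.1351
k=5 load: inc=0.084208, refl=0.084208·-0.764706=-0.0644; V=0.050934+0.084208+-0.064394=0.0707
k=6 src: inc=-0.064394, refl=-0.064394·0.600000=-0.0386; V=0.135142+-0.064394+-0.038636=0.0321
k=7 load: inc=-0.038636, refl=-0.038636·-0.764706=0.0295; V=0.070748+-0.038636+0.029546=0.0617
k=8 src: inc=0.029546, refl=0.029546·0.600000=0.0177; V=0.032111+0.029546+0.017727=0.0794
k=9 load: inc=0.017727, refl=0.017727·-0.764706=-0.0136; V=0.061657+0.017727+-0.013556=0.0658
k=10 src: inc=-0.013556, refl=-0.013556·0.600000=-0.0081; V=0.079384+-0.013556+-0.008134=0.0577

0 0 source 0.4000
1 3 load 0.0941
2 6 source -0.0894
3 9 load 0.0509
4 12 source 0.1351
5 15 load 0.0707
6 18 source 0.0321
7 21 load 0.0617
8 24 source 0.0794
9 27 load 0.0658
10 30 source 0.0577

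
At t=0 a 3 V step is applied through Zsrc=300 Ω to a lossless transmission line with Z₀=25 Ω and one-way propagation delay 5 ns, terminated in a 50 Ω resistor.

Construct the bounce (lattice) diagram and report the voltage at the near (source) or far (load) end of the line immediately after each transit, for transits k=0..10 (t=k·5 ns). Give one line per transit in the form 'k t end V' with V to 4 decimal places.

0 0 source 0.2308
1 5 load 0.3077
2 10 source 0.3728
3 15 load 0.3945
4 20 source 0.4128
5 25 load 0.4190
6 30 source 0.4241
7 35 load 0.4259
8 40 source 0.4273
9 45 load 0.4278
10 50 source 0.4282

Γ_L=0.333333, Γ_S=0.846154; launch V₁=3·25/325=0.230769
k=0 src: V=0.2308
k=1 load: inc=0.230769, refl=0.230769·0.333333=0.0769; V=0.000000+0.230769+0.076923=0.3077
k=2 src: inc=0.076923, refl=0.076923·0.846154=0.0651; V=0.230769+0.076923+0.065089=0.3728
k=3 load: inc=0.065089, refl=0.065089·0.333333=0.0217; V=0.307692+0.065089+0.021696=0.3945
k=4 src: inc=0.021696, refl=0.021696·0.846154=0.0184; V=0.372781+0.021696+0.018358=0.4128
k=5 load: inc=0.018358, refl=0.018358·0.333333=0.0061; V=0.394477+0.018358+0.006119=0.4190
k=6 src: inc=0.006119, refl=0.006119·0.846154=0.0052; V=0.412836+0.006119+0.005178=0.4241
k=7 load: inc=0.005178, refl=0.005178·0.333333=0.0017; V=0.418955+0.005178+0.001726=0.4259
k=8 src: inc=0.001726, refl=0.001726·0.846154=0.0015; V=0.424133+0.001726+0.001460=0.4273
k=9 load: inc=0.001460, refl=0.001460·0.333333=0.0005; V=0.425859+0.001460+0.000487=0.4278
k=10 src: inc=0.000487, refl=0.000487·0.846154=0.0004; V=0.427320+0.000487+0.000412=0.4282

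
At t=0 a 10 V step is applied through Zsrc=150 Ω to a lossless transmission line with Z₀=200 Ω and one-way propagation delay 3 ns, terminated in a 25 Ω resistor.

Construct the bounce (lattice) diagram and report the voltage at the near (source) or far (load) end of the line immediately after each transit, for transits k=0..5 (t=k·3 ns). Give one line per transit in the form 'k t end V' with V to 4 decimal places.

0 0 source 5.7143
1 3 load 1.2698
2 6 source 1.9048
3 9 load 1.4109
4 12 source 1.4815
5 15 load 1.4266

Γ_L=-0.777778, Γ_S=-0.142857; launch V₁=10·200/350=5.714286
k=0 src: V=5.7143
k=1 load: inc=5.714286, refl=5.714286·-0.777778=-4.4444; V=0.000000+5.714286+-4.444444=1.2698
k=2 src: inc=-4.444444, refl=-4.444444·-0.142857=0.6349; V=5.714286+-4.444444+0.634921=1.9048
k=3 load: inc=0.634921, refl=0.634921·-0.777778=-0.4938; V=1.269841+0.634921+-0.493827=1.4109
k=4 src: inc=-0.493827, refl=-0.493827·-0.142857=0.0705; V=1.904762+-0.493827+0.070547=1.4815
k=5 load: inc=0.070547, refl=0.070547·-0.777778=-0.0549; V=1.410935+0.070547+-0.054870=1.4266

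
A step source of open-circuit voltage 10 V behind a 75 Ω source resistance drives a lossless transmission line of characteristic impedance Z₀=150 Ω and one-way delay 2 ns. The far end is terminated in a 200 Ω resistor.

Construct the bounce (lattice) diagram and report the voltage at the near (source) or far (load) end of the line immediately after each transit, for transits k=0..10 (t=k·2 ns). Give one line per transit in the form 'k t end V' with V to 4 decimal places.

0 0 source 6.6667
1 2 load 7.6190
2 4 source 7.3016
3 6 load 7.2562
4 8 source 7.2714
5 10 load 7.2735
6 12 source 7.2728
7 14 load 7.2727
8 16 source 7.2727
9 18 load 7.2727
10 20 source 7.2727

Γ_L=0.142857, Γ_S=-0.333333; launch V₁=10·150/225=6.666667
k=0 src: V=6.6667
k=1 load: inc=6.666667, refl=6.666667·0.142857=0.9524; V=0.000000+6.666667+0.952381=7.6190
k=2 src: inc=0.952381, refl=0.952381·-0.333333=-0.3175; V=6.666667+0.952381+-0.317460=7.3016
k=3 load: inc=-0.317460, refl=-0.317460·0.142857=-0.0454; V=7.619048+-0.317460+-0.045351=7.2562
k=4 src: inc=-0.045351, refl=-0.045351·-0.333333=0.0151; V=7.301587+-0.045351+0.015117=7.2714
k=5 load: inc=0.015117, refl=0.015117·0.142857=0.0022; V=7.256236+0.015117+0.002160=7.2735
k=6 src: inc=0.002160, refl=0.002160·-0.333333=-0.0007; V=7.271353+0.002160+-0.000720=7.2728
k=7 load: inc=-0.000720, refl=-0.000720·0.142857=-0.0001; V=7.273513+-0.000720+-0.000103=7.2727
k=8 src: inc=-0.000103, refl=-0.000103·-0.333333=0.0000; V=7.272793+-0.000103+0.000034=7.2727
k=9 load: inc=0.000034, refl=0.000034·0.142857=0.0000; V=7.272690+0.000034+0.000005=7.2727
k=10 src: inc=0.000005, refl=0.000005·-0.333333=-0.0000; V=7.272724+0.000005+-0.000002=7.2727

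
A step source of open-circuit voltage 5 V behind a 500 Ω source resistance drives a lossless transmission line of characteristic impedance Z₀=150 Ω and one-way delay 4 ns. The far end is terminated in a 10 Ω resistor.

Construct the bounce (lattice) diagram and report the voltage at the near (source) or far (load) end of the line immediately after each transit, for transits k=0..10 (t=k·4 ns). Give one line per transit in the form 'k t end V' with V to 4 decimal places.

0 0 source 1.1538
1 4 load 0.1442
2 8 source -0.3994
3 12 load 0.0763
4 16 source 0.3324
5 20 load 0.1083
6 24 source -0.0124
7 28 load 0.0932
8 32 source 0.1501
9 36 load 0.1003
10 40 source 0.0735

Γ_L=-0.875000, Γ_S=0.538462; launch V₁=5·150/650=1.153846
k=0 src: V=1.1538
k=1 load: inc=1.153846, refl=1.153846·-0.875000=-1.0096; V=0.000000+1.153846+-1.009615=0.1442
k=2 src: inc=-1.009615, refl=-1.009615·0.538462=-0.5436; V=1.153846+-1.009615+-0.543639=-0.3994
k=3 load: inc=-0.543639, refl=-0.543639·-0.875000=0.4757; V=0.144231+-0.543639+0.475684=0.0763
k=4 src: inc=0.475684, refl=0.475684·0.538462=0.2561; V=-0.399408+0.475684+0.256138=0.3324
k=5 load: inc=0.256138, refl=0.256138·-0.875000=-0.2241; V=0.076276+0.256138+-0.224120=0.1083
k=6 src: inc=-0.224120, refl=-0.224120·0.538462=-0.1207; V=0.332414+-0.224120+-0.120680=-0.0124
k=7 load: inc=-0.120680, refl=-0.120680·-0.875000=0.1056; V=0.108293+-0.120680+0.105595=0.0932
k=8 src: inc=0.105595, refl=0.105595·0.538462=0.0569; V=-0.012387+0.105595+0.056859=0.1501
k=9 load: inc=0.056859, refl=0.056859·-0.875000=-0.0498; V=0.093208+0.056859+-0.049752=0.1003
k=10 src: inc=-0.049752, refl=-0.049752·0.538462=-0.0268; V=0.150067+-0.049752+-0.026789=0.0735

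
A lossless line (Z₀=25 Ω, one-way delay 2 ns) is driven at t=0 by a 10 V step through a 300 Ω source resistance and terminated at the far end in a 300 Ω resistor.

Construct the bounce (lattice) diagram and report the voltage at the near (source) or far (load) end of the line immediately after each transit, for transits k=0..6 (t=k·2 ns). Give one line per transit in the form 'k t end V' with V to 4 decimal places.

0 0 source 0.7692
1 2 load 1.4201
2 4 source 1.9709
3 6 load 2.4369
4 8 source 2.8312
5 10 load 3.1649
6 12 source 3.4472

Γ_L=0.846154, Γ_S=0.846154; launch V₁=10·25/325=0.769231
k=0 src: V=0.7692
k=1 load: inc=0.769231, refl=0.769231·0.846154=0.6509; V=0.000000+0.769231+0.650888=1.4201
k=2 src: inc=0.650888, refl=0.650888·0.846154=0.5508; V=0.769231+0.650888+0.550751=1.9709
k=3 load: inc=0.550751, refl=0.550751·0.846154=0.4660; V=1.420118+0.550751+0.466020=2.4369
k=4 src: inc=0.466020, refl=0.466020·0.846154=0.3943; V=1.970869+0.466020+0.394325=2.8312
k=5 load: inc=0.394325, refl=0.394325·0.846154=0.3337; V=2.436889+0.394325+0.333659=3.1649
k=6 src: inc=0.333659, refl=0.333659·0.846154=0.2823; V=2.831214+0.333659+0.282327=3.4472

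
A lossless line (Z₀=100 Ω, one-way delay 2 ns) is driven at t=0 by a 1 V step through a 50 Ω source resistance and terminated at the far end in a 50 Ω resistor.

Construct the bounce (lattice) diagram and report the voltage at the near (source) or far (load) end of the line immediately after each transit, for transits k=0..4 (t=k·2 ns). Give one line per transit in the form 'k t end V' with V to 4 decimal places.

0 0 source 0.6667
1 2 load 0.4444
2 4 source 0.5185
3 6 load 0.4938
4 8 source 0.5021

Γ_L=-0.333333, Γ_S=-0.333333; launch V₁=1·100/150=0.666667
k=0 src: V=0.6667
k=1 load: inc=0.666667, refl=0.666667·-0.333333=-0.2222; V=0.000000+0.666667+-0.222222=0.4444
k=2 src: inc=-0.222222, refl=-0.222222·-0.333333=0.0741; V=0.666667+-0.222222+0.074074=0.5185
k=3 load: inc=0.074074, refl=0.074074·-0.333333=-0.0247; V=0.444444+0.074074+-0.024691=0.4938
k=4 src: inc=-0.024691, refl=-0.024691·-0.333333=0.0082; V=0.518519+-0.024691+0.008230=0.5021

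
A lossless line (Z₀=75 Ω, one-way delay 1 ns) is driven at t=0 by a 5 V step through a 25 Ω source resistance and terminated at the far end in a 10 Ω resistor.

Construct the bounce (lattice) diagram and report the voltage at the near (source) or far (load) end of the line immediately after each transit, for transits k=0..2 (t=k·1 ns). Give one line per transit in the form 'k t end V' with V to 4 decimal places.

0 0 source 3.7500
1 1 load 0.8824
2 2 source 2.3162

Γ_L=-0.764706, Γ_S=-0.500000; launch V₁=5·75/100=3.750000
k=0 src: V=3.7500
k=1 load: inc=3.750000, refl=3.750000·-0.764706=-2.8676; V=0.000000+3.750000+-2.867647=0.8824
k=2 src: inc=-2.867647, refl=-2.867647·-0.500000=1.4338; V=3.750000+-2.867647+1.433824=2.3162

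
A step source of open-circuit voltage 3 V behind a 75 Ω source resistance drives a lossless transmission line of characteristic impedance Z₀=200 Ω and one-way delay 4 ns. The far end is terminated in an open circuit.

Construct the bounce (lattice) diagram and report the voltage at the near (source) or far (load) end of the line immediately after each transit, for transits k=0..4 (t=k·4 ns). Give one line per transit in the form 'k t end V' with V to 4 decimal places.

0 0 source 2.1818
1 4 load 4.3636
2 8 source 3.3719
3 12 load 2.3802
4 16 source 2.8310

Γ_L=1.000000, Γ_S=-0.454545; launch V₁=3·200/275=2.181818
k=0 src: V=2.1818
k=1 load: inc=2.181818, refl=2.181818·1.000000=2.1818; V=0.000000+2.181818+2.181818=4.3636
k=2 src: inc=2.181818, refl=2.181818·-0.454545=-0.9917; V=2.181818+2.181818+-0.991736=3.3719
k=3 load: inc=-0.991736, refl=-0.991736·1.000000=-0.9917; V=4.363636+-0.991736+-0.991736=2.3802
k=4 src: inc=-0.991736, refl=-0.991736·-0.454545=0.4508; V=3.371901+-0.991736+0.450789=2.8310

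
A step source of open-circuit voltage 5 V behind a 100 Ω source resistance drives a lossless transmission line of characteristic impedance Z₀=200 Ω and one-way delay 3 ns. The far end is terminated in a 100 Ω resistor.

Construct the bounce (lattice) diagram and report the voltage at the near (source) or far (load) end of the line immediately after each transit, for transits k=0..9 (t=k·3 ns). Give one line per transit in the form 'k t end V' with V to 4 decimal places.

Γ_L=-0.333333, Γ_S=-0.333333; launch V₁=5·200/300=3.333333
k=0 src: V=3.3333
k=1 load: inc=3.333333, refl=3.333333·-0.333333=-1.1111; V=0.000000+3.333333+-1.111111=2.2222
k=2 src: inc=-1.111111, refl=-1.111111·-0.333333=0.3704; V=3.333333+-1.111111+0.370370=2.5926
k=3 load: inc=0.370370, refl=0.370370·-0.333333=-0.1235; V=2.222222+0.370370+-0.123457=2.4691
k=4 src: inc=-0.123457, refl=-0.123457·-0.333333=0.0412; V=2.592593+-0.123457+0.041152=2.5103
k=5 load: inc=0.041152, refl=0.041152·-0.333333=-0.0137; V=2.469136+0.041152+-0.013717=2.4966
k=6 src: inc=-0.013717, refl=-0.013717·-0.333333=0.0046; V=2.510288+-0.013717+0.004572=2.5011
k=7 load: inc=0.004572, refl=0.004572·-0.333333=-0.0015; V=2.496571+0.004572+-0.001524=2.4996
k=8 src: inc=-0.001524, refl=-0.001524·-0.333333=0.0005; V=2.501143+-0.001524+0.000508=2.5001
k=9 load: inc=0.000508, refl=0.000508·-0.333333=-0.0002; V=2.499619+0.000508+-0.000169=2.5000

0 0 source 3.3333
1 3 load 2.2222
2 6 source 2.5926
3 9 load 2.4691
4 12 source 2.5103
5 15 load 2.4966
6 18 source 2.5011
7 21 load 2.4996
8 24 source 2.5001
9 27 load 2.5000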